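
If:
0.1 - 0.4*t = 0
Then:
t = 0.25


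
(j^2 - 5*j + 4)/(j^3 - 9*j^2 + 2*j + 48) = (j^2 - 5*j + 4)/(j^3 - 9*j^2 + 2*j + 48)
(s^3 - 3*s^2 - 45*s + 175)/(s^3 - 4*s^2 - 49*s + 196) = (s^2 - 10*s + 25)/(s^2 - 11*s + 28)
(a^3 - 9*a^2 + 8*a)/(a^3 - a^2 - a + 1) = a*(a - 8)/(a^2 - 1)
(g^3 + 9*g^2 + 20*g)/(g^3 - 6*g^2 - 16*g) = (g^2 + 9*g + 20)/(g^2 - 6*g - 16)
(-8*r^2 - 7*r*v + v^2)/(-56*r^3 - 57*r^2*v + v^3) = 1/(7*r + v)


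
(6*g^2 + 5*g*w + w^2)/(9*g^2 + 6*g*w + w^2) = (2*g + w)/(3*g + w)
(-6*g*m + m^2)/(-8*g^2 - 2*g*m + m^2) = m*(6*g - m)/(8*g^2 + 2*g*m - m^2)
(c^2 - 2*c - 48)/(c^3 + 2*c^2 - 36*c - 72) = (c - 8)/(c^2 - 4*c - 12)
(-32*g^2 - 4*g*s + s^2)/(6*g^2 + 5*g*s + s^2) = (-32*g^2 - 4*g*s + s^2)/(6*g^2 + 5*g*s + s^2)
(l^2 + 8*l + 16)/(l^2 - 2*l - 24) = (l + 4)/(l - 6)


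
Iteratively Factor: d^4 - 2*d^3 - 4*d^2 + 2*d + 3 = (d + 1)*(d^3 - 3*d^2 - d + 3) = (d - 3)*(d + 1)*(d^2 - 1) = (d - 3)*(d + 1)^2*(d - 1)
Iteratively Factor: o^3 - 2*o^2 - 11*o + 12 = (o - 1)*(o^2 - o - 12) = (o - 1)*(o + 3)*(o - 4)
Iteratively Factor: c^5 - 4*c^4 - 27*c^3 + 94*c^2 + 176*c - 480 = (c - 4)*(c^4 - 27*c^2 - 14*c + 120) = (c - 4)*(c + 3)*(c^3 - 3*c^2 - 18*c + 40) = (c - 4)*(c - 2)*(c + 3)*(c^2 - c - 20) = (c - 4)*(c - 2)*(c + 3)*(c + 4)*(c - 5)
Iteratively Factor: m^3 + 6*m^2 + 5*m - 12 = (m - 1)*(m^2 + 7*m + 12) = (m - 1)*(m + 3)*(m + 4)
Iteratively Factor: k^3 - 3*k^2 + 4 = (k + 1)*(k^2 - 4*k + 4) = (k - 2)*(k + 1)*(k - 2)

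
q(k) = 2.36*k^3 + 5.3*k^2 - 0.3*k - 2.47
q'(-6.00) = 190.98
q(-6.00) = -319.63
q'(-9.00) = 477.78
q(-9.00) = -1290.91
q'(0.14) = 1.32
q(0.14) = -2.40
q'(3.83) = 144.15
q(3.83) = 206.72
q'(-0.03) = -0.61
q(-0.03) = -2.46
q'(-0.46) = -3.68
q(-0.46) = -1.44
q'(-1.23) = -2.63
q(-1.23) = 1.53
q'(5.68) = 288.33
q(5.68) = 599.29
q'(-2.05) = 7.72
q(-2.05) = 0.09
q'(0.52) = 7.13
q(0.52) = -0.86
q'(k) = 7.08*k^2 + 10.6*k - 0.3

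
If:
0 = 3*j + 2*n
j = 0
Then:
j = 0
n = 0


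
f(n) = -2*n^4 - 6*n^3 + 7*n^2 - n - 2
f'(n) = -8*n^3 - 18*n^2 + 14*n - 1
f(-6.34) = -1416.62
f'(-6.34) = 1225.44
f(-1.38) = 21.23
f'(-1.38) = -33.57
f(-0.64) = 2.74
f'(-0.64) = -15.24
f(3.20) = -339.84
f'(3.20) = -402.66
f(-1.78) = 35.72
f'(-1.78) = -37.83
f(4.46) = -1190.87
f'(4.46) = -1006.34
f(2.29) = -94.64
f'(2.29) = -159.41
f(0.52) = -1.62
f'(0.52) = 0.29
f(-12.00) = -30086.00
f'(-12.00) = 11063.00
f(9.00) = -16940.00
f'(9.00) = -7165.00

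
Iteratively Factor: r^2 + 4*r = (r + 4)*(r)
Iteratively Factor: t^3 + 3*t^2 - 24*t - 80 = (t + 4)*(t^2 - t - 20) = (t - 5)*(t + 4)*(t + 4)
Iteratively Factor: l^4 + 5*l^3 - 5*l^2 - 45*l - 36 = (l + 1)*(l^3 + 4*l^2 - 9*l - 36) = (l + 1)*(l + 4)*(l^2 - 9) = (l - 3)*(l + 1)*(l + 4)*(l + 3)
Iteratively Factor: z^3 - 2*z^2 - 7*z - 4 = (z + 1)*(z^2 - 3*z - 4) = (z - 4)*(z + 1)*(z + 1)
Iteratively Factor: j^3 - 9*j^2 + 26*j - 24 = (j - 4)*(j^2 - 5*j + 6) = (j - 4)*(j - 2)*(j - 3)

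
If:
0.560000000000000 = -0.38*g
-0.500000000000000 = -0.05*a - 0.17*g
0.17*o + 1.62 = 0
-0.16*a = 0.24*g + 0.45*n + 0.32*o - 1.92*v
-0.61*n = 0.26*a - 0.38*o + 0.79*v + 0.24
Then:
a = 15.01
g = -1.47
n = -9.25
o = -9.53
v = -2.69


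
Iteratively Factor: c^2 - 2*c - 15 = (c - 5)*(c + 3)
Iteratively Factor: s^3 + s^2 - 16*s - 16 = (s + 1)*(s^2 - 16) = (s + 1)*(s + 4)*(s - 4)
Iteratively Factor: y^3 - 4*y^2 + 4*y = (y - 2)*(y^2 - 2*y) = y*(y - 2)*(y - 2)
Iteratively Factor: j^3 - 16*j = (j)*(j^2 - 16) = j*(j + 4)*(j - 4)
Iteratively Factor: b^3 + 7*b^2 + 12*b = (b)*(b^2 + 7*b + 12) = b*(b + 4)*(b + 3)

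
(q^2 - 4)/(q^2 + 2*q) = (q - 2)/q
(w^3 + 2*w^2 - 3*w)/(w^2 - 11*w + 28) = w*(w^2 + 2*w - 3)/(w^2 - 11*w + 28)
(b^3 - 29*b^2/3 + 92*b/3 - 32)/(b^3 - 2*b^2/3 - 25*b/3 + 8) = (b^2 - 7*b + 12)/(b^2 + 2*b - 3)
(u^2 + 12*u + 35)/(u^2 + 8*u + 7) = (u + 5)/(u + 1)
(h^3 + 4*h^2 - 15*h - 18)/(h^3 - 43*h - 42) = (h - 3)/(h - 7)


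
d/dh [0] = 0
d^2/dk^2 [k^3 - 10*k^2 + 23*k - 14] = 6*k - 20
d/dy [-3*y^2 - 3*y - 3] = -6*y - 3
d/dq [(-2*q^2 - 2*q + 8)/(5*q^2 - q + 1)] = 6*(2*q^2 - 14*q + 1)/(25*q^4 - 10*q^3 + 11*q^2 - 2*q + 1)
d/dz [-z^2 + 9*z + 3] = 9 - 2*z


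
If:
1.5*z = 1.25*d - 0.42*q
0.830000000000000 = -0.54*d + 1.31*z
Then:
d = 2.42592592592593*z - 1.53703703703704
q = 3.64858906525573*z - 4.57451499118166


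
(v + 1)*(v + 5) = v^2 + 6*v + 5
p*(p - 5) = p^2 - 5*p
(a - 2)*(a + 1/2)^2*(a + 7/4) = a^4 + 3*a^3/4 - 7*a^2/2 - 57*a/16 - 7/8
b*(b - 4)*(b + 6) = b^3 + 2*b^2 - 24*b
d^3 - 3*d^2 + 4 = (d - 2)^2*(d + 1)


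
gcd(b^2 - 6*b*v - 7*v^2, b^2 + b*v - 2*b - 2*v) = b + v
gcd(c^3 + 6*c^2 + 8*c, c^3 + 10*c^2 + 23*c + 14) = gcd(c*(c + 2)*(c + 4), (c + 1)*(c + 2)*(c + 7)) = c + 2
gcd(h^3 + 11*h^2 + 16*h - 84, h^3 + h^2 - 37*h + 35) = h + 7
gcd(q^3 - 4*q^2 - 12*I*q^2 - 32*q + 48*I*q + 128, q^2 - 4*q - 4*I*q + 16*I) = q^2 + q*(-4 - 4*I) + 16*I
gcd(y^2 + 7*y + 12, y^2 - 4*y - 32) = y + 4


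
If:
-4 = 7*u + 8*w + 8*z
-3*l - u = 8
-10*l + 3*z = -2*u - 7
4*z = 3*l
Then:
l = -36/55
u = -332/55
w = 58/11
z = -27/55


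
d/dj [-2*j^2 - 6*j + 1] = -4*j - 6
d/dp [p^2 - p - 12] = 2*p - 1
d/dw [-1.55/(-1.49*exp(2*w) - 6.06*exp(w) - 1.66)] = (-4.619*exp(w) - 9.393)*exp(w)/(1.49*exp(2*w) + 6.06*exp(w) + 1.66)^2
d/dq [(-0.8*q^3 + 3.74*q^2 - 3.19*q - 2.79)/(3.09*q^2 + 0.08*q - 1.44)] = (-2.472*q^4 - 0.128*q^3 + 13.6123*q^2 + 6.471*q + 4.8168)/(9.5481*q^4 + 0.4944*q^3 - 8.8928*q^2 - 0.2304*q + 2.0736)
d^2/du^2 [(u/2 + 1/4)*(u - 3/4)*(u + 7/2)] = 3*u + 13/4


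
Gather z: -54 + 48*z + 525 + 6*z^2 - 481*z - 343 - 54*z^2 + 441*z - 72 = -48*z^2 + 8*z + 56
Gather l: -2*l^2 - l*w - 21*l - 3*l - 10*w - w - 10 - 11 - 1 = -2*l^2 + l*(-w - 24) - 11*w - 22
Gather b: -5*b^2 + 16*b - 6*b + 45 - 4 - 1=-5*b^2 + 10*b + 40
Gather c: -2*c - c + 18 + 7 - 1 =24 - 3*c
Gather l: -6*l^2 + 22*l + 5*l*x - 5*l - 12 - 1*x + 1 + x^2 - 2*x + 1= -6*l^2 + l*(5*x + 17) + x^2 - 3*x - 10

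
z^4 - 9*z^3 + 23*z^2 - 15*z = z*(z - 5)*(z - 3)*(z - 1)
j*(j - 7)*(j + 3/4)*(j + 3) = j^4 - 13*j^3/4 - 24*j^2 - 63*j/4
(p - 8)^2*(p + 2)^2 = p^4 - 12*p^3 + 4*p^2 + 192*p + 256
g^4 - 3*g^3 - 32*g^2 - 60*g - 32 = (g - 8)*(g + 1)*(g + 2)^2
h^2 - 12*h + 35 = (h - 7)*(h - 5)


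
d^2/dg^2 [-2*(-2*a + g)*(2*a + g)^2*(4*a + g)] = -16*a^2 - 72*a*g - 24*g^2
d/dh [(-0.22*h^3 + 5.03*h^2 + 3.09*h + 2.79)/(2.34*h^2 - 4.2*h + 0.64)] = (-0.5148*h^4 + 1.848*h^3 - 28.779*h^2 - 6.6188*h + 13.6956)/(5.4756*h^4 - 19.656*h^3 + 20.6352*h^2 - 5.376*h + 0.4096)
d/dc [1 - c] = -1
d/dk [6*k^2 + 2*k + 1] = 12*k + 2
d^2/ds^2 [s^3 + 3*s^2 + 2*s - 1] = 6*s + 6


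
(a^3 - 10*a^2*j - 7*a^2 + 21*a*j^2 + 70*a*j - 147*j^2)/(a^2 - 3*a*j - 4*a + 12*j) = (a^2 - 7*a*j - 7*a + 49*j)/(a - 4)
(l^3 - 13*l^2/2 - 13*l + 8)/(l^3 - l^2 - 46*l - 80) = (l - 1/2)/(l + 5)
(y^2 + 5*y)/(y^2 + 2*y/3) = 3*(y + 5)/(3*y + 2)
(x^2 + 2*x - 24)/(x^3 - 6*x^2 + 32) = (x + 6)/(x^2 - 2*x - 8)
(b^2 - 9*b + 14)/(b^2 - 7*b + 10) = (b - 7)/(b - 5)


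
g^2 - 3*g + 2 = (g - 2)*(g - 1)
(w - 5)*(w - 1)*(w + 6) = w^3 - 31*w + 30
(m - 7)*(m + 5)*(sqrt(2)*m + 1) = sqrt(2)*m^3 - 2*sqrt(2)*m^2 + m^2 - 35*sqrt(2)*m - 2*m - 35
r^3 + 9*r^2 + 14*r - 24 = (r - 1)*(r + 4)*(r + 6)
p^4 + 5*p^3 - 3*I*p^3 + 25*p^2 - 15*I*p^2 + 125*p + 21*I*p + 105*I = (p + 5)*(p - 7*I)*(p + I)*(p + 3*I)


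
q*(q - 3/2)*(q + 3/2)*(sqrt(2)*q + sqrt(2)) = sqrt(2)*q^4 + sqrt(2)*q^3 - 9*sqrt(2)*q^2/4 - 9*sqrt(2)*q/4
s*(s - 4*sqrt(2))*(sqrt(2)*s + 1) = sqrt(2)*s^3 - 7*s^2 - 4*sqrt(2)*s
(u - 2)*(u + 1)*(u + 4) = u^3 + 3*u^2 - 6*u - 8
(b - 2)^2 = b^2 - 4*b + 4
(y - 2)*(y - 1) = y^2 - 3*y + 2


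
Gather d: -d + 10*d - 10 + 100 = 9*d + 90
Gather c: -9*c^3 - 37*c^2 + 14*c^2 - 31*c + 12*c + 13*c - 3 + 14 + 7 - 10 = -9*c^3 - 23*c^2 - 6*c + 8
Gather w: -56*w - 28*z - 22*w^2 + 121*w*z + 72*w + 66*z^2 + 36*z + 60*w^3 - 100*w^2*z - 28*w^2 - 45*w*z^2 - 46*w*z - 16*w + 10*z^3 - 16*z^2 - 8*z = 60*w^3 + w^2*(-100*z - 50) + w*(-45*z^2 + 75*z) + 10*z^3 + 50*z^2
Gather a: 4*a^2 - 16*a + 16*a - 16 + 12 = 4*a^2 - 4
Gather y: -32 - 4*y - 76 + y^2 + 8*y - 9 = y^2 + 4*y - 117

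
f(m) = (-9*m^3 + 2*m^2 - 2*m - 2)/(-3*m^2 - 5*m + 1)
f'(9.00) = 2.90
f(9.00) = 22.37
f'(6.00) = 2.81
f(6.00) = 13.77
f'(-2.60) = -15.97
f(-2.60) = -27.85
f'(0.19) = -4242.50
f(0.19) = 40.64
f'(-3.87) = 0.36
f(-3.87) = -22.67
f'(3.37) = 2.57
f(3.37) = 6.62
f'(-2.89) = -6.90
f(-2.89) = -24.75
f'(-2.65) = -13.69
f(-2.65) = -27.11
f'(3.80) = 2.63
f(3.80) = 7.74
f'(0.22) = -246.49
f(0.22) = 9.95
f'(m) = (6*m + 5)*(-9*m^3 + 2*m^2 - 2*m - 2)/(-3*m^2 - 5*m + 1)^2 + (-27*m^2 + 4*m - 2)/(-3*m^2 - 5*m + 1) = (27*m^4 + 90*m^3 - 43*m^2 - 8*m - 12)/(9*m^4 + 30*m^3 + 19*m^2 - 10*m + 1)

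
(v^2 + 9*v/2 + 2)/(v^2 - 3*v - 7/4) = 2*(v + 4)/(2*v - 7)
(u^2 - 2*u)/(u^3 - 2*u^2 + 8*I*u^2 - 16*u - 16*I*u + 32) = u/(u^2 + 8*I*u - 16)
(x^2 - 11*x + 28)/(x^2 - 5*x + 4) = (x - 7)/(x - 1)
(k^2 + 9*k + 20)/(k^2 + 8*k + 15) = (k + 4)/(k + 3)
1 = 1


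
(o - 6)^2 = o^2 - 12*o + 36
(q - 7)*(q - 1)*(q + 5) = q^3 - 3*q^2 - 33*q + 35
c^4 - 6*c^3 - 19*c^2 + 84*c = c*(c - 7)*(c - 3)*(c + 4)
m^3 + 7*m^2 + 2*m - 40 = (m - 2)*(m + 4)*(m + 5)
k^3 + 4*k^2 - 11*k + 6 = (k - 1)^2*(k + 6)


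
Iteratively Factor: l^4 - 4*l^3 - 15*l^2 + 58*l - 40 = (l - 2)*(l^3 - 2*l^2 - 19*l + 20) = (l - 2)*(l - 1)*(l^2 - l - 20) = (l - 5)*(l - 2)*(l - 1)*(l + 4)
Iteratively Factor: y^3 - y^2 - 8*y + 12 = (y - 2)*(y^2 + y - 6) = (y - 2)*(y + 3)*(y - 2)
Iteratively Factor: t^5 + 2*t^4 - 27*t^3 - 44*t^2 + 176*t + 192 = (t - 4)*(t^4 + 6*t^3 - 3*t^2 - 56*t - 48) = (t - 4)*(t - 3)*(t^3 + 9*t^2 + 24*t + 16) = (t - 4)*(t - 3)*(t + 1)*(t^2 + 8*t + 16) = (t - 4)*(t - 3)*(t + 1)*(t + 4)*(t + 4)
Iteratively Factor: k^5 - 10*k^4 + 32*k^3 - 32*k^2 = (k - 4)*(k^4 - 6*k^3 + 8*k^2) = k*(k - 4)*(k^3 - 6*k^2 + 8*k) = k*(k - 4)^2*(k^2 - 2*k) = k^2*(k - 4)^2*(k - 2)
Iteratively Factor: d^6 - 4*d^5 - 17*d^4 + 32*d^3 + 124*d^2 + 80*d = (d + 1)*(d^5 - 5*d^4 - 12*d^3 + 44*d^2 + 80*d) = d*(d + 1)*(d^4 - 5*d^3 - 12*d^2 + 44*d + 80) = d*(d + 1)*(d + 2)*(d^3 - 7*d^2 + 2*d + 40) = d*(d - 5)*(d + 1)*(d + 2)*(d^2 - 2*d - 8) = d*(d - 5)*(d + 1)*(d + 2)^2*(d - 4)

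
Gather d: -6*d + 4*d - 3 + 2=-2*d - 1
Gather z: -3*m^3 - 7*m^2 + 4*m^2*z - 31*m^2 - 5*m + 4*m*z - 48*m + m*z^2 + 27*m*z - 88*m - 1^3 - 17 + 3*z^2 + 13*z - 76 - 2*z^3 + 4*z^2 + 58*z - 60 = -3*m^3 - 38*m^2 - 141*m - 2*z^3 + z^2*(m + 7) + z*(4*m^2 + 31*m + 71) - 154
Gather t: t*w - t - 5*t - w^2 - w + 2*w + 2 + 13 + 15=t*(w - 6) - w^2 + w + 30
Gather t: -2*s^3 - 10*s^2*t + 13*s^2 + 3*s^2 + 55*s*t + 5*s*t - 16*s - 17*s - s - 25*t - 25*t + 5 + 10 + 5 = -2*s^3 + 16*s^2 - 34*s + t*(-10*s^2 + 60*s - 50) + 20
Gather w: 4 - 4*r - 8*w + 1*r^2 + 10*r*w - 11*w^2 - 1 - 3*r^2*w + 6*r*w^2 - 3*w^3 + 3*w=r^2 - 4*r - 3*w^3 + w^2*(6*r - 11) + w*(-3*r^2 + 10*r - 5) + 3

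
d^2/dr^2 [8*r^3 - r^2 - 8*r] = 48*r - 2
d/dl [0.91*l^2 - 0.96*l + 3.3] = 1.82*l - 0.96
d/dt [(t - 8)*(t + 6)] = 2*t - 2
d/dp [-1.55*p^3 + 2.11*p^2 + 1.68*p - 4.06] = -4.65*p^2 + 4.22*p + 1.68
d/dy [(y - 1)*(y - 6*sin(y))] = y + (1 - y)*(6*cos(y) - 1) - 6*sin(y)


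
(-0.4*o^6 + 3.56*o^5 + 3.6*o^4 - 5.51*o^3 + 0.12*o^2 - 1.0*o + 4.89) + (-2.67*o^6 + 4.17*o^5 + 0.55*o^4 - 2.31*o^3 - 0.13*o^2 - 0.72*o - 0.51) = -3.07*o^6 + 7.73*o^5 + 4.15*o^4 - 7.82*o^3 - 0.01*o^2 - 1.72*o + 4.38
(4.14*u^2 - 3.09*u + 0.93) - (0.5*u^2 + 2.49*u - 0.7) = 3.64*u^2 - 5.58*u + 1.63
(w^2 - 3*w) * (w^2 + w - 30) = w^4 - 2*w^3 - 33*w^2 + 90*w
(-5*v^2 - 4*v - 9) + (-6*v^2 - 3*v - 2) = -11*v^2 - 7*v - 11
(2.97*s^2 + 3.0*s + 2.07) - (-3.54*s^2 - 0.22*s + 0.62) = 6.51*s^2 + 3.22*s + 1.45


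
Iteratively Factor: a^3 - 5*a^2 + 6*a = (a - 3)*(a^2 - 2*a) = (a - 3)*(a - 2)*(a)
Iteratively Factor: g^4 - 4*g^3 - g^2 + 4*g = (g - 1)*(g^3 - 3*g^2 - 4*g) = (g - 1)*(g + 1)*(g^2 - 4*g) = (g - 4)*(g - 1)*(g + 1)*(g)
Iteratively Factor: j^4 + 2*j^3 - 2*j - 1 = (j + 1)*(j^3 + j^2 - j - 1) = (j + 1)^2*(j^2 - 1) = (j - 1)*(j + 1)^2*(j + 1)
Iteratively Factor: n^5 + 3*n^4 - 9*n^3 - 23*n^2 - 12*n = (n + 1)*(n^4 + 2*n^3 - 11*n^2 - 12*n) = (n + 1)^2*(n^3 + n^2 - 12*n) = (n - 3)*(n + 1)^2*(n^2 + 4*n) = n*(n - 3)*(n + 1)^2*(n + 4)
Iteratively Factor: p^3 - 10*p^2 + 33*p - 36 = (p - 3)*(p^2 - 7*p + 12) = (p - 3)^2*(p - 4)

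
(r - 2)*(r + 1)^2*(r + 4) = r^4 + 4*r^3 - 3*r^2 - 14*r - 8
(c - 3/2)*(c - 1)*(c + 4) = c^3 + 3*c^2/2 - 17*c/2 + 6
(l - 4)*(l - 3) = l^2 - 7*l + 12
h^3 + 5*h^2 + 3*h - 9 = (h - 1)*(h + 3)^2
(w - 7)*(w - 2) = w^2 - 9*w + 14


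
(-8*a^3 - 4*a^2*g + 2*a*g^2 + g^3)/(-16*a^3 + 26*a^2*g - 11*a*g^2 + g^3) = (4*a^2 + 4*a*g + g^2)/(8*a^2 - 9*a*g + g^2)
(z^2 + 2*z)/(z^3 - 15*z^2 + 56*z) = (z + 2)/(z^2 - 15*z + 56)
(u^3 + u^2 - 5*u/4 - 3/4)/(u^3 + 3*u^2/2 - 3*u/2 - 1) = (u + 3/2)/(u + 2)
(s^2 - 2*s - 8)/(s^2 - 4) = (s - 4)/(s - 2)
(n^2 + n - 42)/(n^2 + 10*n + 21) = (n - 6)/(n + 3)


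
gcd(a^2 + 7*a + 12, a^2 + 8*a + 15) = a + 3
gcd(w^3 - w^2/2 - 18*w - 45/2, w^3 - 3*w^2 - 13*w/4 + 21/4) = w + 3/2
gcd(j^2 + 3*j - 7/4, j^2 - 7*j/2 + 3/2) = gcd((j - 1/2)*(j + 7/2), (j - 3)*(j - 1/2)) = j - 1/2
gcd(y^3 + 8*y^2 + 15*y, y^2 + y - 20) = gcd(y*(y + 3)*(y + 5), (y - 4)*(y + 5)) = y + 5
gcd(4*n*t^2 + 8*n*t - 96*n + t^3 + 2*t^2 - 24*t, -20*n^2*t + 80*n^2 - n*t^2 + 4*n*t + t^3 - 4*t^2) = 4*n*t - 16*n + t^2 - 4*t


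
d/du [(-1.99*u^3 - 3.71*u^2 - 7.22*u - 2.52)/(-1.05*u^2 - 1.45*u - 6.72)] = (2.0895*u^4 + 5.771*u^3 + 37.9169*u^2 + 44.5704*u + 44.8644)/(1.1025*u^4 + 3.045*u^3 + 16.2145*u^2 + 19.488*u + 45.1584)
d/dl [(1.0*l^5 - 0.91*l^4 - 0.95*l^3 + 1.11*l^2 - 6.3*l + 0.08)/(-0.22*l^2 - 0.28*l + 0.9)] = (-0.66*l^6 - 0.7196*l^5 + 5.4734*l^4 - 2.744*l^3 - 4.2618*l^2 + 2.0332*l - 5.6476)/(0.0484*l^4 + 0.1232*l^3 - 0.3176*l^2 - 0.504*l + 0.81)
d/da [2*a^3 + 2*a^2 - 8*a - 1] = 6*a^2 + 4*a - 8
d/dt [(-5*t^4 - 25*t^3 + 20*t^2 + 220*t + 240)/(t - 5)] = 5*(-3*t^4 + 10*t^3 + 79*t^2 - 40*t - 268)/(t^2 - 10*t + 25)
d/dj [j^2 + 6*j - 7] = 2*j + 6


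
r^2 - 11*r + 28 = (r - 7)*(r - 4)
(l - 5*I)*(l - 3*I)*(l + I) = l^3 - 7*I*l^2 - 7*l - 15*I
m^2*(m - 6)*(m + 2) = m^4 - 4*m^3 - 12*m^2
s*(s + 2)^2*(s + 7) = s^4 + 11*s^3 + 32*s^2 + 28*s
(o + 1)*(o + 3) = o^2 + 4*o + 3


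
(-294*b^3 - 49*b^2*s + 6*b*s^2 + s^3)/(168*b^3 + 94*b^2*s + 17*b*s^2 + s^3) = (-7*b + s)/(4*b + s)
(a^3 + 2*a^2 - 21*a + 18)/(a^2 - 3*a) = a + 5 - 6/a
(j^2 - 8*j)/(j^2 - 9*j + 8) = j/(j - 1)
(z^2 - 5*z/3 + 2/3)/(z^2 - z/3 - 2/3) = (3*z - 2)/(3*z + 2)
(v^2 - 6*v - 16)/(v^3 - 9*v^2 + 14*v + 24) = (v^2 - 6*v - 16)/(v^3 - 9*v^2 + 14*v + 24)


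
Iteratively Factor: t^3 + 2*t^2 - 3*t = (t)*(t^2 + 2*t - 3) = t*(t - 1)*(t + 3)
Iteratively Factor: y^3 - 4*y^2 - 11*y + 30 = (y - 2)*(y^2 - 2*y - 15) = (y - 2)*(y + 3)*(y - 5)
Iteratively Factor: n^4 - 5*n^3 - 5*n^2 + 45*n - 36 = (n - 3)*(n^3 - 2*n^2 - 11*n + 12) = (n - 4)*(n - 3)*(n^2 + 2*n - 3) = (n - 4)*(n - 3)*(n + 3)*(n - 1)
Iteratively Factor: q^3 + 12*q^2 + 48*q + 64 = (q + 4)*(q^2 + 8*q + 16) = (q + 4)^2*(q + 4)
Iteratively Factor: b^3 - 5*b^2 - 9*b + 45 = (b + 3)*(b^2 - 8*b + 15) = (b - 5)*(b + 3)*(b - 3)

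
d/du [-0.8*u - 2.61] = -0.800000000000000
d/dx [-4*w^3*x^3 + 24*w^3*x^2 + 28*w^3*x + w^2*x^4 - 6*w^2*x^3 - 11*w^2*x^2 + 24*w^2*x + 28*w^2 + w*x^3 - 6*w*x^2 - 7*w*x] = w*(-12*w^2*x^2 + 48*w^2*x + 28*w^2 + 4*w*x^3 - 18*w*x^2 - 22*w*x + 24*w + 3*x^2 - 12*x - 7)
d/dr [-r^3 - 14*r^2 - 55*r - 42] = -3*r^2 - 28*r - 55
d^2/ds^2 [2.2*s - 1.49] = 0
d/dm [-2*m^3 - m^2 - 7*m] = -6*m^2 - 2*m - 7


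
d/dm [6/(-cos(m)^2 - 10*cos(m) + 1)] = -12*(cos(m) + 5)*sin(m)/(sin(m)^2 - 10*cos(m))^2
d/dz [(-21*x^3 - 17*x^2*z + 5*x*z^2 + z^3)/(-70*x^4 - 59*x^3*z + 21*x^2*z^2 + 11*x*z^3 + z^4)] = (-x^2 + 6*x*z - z^2)/(100*x^4 - 60*x^3*z - 11*x^2*z^2 + 6*x*z^3 + z^4)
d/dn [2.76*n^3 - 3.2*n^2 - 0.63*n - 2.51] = 8.28*n^2 - 6.4*n - 0.63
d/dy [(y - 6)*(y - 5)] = 2*y - 11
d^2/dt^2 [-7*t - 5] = 0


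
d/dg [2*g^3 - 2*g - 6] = 6*g^2 - 2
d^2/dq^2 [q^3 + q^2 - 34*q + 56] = 6*q + 2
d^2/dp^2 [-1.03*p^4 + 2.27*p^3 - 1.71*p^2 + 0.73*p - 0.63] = -12.36*p^2 + 13.62*p - 3.42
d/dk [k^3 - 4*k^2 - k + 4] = 3*k^2 - 8*k - 1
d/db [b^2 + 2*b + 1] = 2*b + 2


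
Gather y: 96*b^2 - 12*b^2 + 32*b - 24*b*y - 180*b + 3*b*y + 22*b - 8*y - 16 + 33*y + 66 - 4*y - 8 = 84*b^2 - 126*b + y*(21 - 21*b) + 42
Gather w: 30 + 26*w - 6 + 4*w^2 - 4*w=4*w^2 + 22*w + 24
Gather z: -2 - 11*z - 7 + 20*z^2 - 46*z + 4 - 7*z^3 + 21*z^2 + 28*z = -7*z^3 + 41*z^2 - 29*z - 5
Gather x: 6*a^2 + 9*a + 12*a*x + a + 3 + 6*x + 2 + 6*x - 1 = 6*a^2 + 10*a + x*(12*a + 12) + 4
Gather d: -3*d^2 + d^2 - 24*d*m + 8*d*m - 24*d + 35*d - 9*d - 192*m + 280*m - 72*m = -2*d^2 + d*(2 - 16*m) + 16*m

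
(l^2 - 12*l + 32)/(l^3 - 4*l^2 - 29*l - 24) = (l - 4)/(l^2 + 4*l + 3)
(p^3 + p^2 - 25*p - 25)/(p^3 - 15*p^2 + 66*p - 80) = (p^2 + 6*p + 5)/(p^2 - 10*p + 16)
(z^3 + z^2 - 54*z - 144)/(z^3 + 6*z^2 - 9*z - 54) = (z - 8)/(z - 3)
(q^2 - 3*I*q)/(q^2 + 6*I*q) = (q - 3*I)/(q + 6*I)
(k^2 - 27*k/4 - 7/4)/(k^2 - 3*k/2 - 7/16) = 4*(k - 7)/(4*k - 7)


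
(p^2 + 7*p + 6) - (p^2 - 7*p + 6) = 14*p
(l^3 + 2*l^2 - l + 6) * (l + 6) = l^4 + 8*l^3 + 11*l^2 + 36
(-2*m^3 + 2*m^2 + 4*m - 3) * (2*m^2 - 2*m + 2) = -4*m^5 + 8*m^4 - 10*m^2 + 14*m - 6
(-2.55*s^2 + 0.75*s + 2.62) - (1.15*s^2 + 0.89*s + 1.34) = -3.7*s^2 - 0.14*s + 1.28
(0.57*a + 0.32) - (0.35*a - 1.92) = 0.22*a + 2.24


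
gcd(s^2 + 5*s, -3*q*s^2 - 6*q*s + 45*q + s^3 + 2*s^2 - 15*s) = s + 5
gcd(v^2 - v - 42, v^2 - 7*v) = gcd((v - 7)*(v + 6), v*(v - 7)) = v - 7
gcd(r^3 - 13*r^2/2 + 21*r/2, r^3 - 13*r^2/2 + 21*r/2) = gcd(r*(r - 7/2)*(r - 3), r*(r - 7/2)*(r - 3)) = r^3 - 13*r^2/2 + 21*r/2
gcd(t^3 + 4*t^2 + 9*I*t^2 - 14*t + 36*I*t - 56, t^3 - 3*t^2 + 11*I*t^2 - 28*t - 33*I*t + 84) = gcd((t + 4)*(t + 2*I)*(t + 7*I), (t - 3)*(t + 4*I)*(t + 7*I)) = t + 7*I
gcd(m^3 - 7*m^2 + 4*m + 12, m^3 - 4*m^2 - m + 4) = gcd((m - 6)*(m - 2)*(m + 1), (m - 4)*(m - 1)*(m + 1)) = m + 1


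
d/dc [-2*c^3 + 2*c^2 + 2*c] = -6*c^2 + 4*c + 2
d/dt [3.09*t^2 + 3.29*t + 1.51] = 6.18*t + 3.29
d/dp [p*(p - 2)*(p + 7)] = 3*p^2 + 10*p - 14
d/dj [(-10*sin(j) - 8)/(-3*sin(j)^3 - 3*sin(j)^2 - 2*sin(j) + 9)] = -2*(30*sin(j)^3 + 51*sin(j)^2 + 24*sin(j) + 53)*cos(j)/(3*sin(j)^3 + 3*sin(j)^2 + 2*sin(j) - 9)^2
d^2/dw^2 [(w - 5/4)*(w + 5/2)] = 2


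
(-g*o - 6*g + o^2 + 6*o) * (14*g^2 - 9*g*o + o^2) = -14*g^3*o - 84*g^3 + 23*g^2*o^2 + 138*g^2*o - 10*g*o^3 - 60*g*o^2 + o^4 + 6*o^3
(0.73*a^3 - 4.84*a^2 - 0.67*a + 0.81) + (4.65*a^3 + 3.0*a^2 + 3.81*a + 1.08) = 5.38*a^3 - 1.84*a^2 + 3.14*a + 1.89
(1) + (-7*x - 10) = -7*x - 9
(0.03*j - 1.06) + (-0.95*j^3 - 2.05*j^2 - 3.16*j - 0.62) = -0.95*j^3 - 2.05*j^2 - 3.13*j - 1.68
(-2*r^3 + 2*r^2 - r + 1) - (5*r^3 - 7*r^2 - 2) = -7*r^3 + 9*r^2 - r + 3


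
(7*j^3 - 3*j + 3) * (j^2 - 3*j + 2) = 7*j^5 - 21*j^4 + 11*j^3 + 12*j^2 - 15*j + 6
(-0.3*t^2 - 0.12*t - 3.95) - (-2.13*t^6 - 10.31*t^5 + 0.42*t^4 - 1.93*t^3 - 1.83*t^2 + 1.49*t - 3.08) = 2.13*t^6 + 10.31*t^5 - 0.42*t^4 + 1.93*t^3 + 1.53*t^2 - 1.61*t - 0.87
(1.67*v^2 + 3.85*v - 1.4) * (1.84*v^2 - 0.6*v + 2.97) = 3.0728*v^4 + 6.082*v^3 + 0.0739000000000001*v^2 + 12.2745*v - 4.158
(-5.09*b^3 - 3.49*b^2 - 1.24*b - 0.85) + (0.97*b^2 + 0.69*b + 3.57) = -5.09*b^3 - 2.52*b^2 - 0.55*b + 2.72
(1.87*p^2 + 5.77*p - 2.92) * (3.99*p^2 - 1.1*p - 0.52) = 7.4613*p^4 + 20.9653*p^3 - 18.9702*p^2 + 0.2116*p + 1.5184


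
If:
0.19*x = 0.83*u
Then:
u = 0.228915662650602*x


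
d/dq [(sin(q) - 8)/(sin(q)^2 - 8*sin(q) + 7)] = (16*sin(q) + cos(q)^2 - 58)*cos(q)/(sin(q)^2 - 8*sin(q) + 7)^2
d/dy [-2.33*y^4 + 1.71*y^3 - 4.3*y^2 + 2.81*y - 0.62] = -9.32*y^3 + 5.13*y^2 - 8.6*y + 2.81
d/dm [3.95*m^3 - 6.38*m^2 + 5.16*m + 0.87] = 11.85*m^2 - 12.76*m + 5.16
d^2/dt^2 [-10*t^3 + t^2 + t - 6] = 2 - 60*t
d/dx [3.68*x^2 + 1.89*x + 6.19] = 7.36*x + 1.89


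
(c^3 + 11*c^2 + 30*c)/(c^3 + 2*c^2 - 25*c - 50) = c*(c + 6)/(c^2 - 3*c - 10)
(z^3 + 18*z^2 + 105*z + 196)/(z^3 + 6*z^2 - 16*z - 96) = (z^2 + 14*z + 49)/(z^2 + 2*z - 24)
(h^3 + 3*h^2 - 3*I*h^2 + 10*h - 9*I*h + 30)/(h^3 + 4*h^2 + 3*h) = (h^2 - 3*I*h + 10)/(h*(h + 1))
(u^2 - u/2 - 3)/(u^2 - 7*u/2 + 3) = (2*u + 3)/(2*u - 3)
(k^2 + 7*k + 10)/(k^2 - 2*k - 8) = (k + 5)/(k - 4)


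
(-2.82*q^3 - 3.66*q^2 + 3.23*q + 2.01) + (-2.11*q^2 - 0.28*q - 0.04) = -2.82*q^3 - 5.77*q^2 + 2.95*q + 1.97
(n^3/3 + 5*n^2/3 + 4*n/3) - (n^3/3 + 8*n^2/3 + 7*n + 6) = -n^2 - 17*n/3 - 6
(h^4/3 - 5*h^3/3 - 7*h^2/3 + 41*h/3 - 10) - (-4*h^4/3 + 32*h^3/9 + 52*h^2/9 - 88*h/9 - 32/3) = 5*h^4/3 - 47*h^3/9 - 73*h^2/9 + 211*h/9 + 2/3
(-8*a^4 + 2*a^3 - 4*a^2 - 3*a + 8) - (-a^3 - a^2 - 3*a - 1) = -8*a^4 + 3*a^3 - 3*a^2 + 9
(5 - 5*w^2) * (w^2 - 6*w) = -5*w^4 + 30*w^3 + 5*w^2 - 30*w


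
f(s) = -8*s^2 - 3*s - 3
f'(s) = -16*s - 3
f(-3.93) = -114.77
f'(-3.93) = 59.88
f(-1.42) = -14.87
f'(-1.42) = 19.72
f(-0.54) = -3.71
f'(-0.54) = 5.64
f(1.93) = -38.59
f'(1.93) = -33.88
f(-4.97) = -185.70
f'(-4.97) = 76.52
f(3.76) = -127.38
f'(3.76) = -63.16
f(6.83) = -396.68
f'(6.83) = -112.28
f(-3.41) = -85.79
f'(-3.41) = 51.56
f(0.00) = -3.00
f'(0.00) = -3.00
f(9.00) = -678.00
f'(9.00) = -147.00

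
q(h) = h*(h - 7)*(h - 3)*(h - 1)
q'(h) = h*(h - 7)*(h - 3) + h*(h - 7)*(h - 1) + h*(h - 3)*(h - 1) + (h - 7)*(h - 3)*(h - 1) = 4*h^3 - 33*h^2 + 62*h - 21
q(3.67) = -21.86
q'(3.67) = -40.21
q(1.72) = 8.37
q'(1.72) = 8.37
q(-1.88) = 234.63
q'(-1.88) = -280.77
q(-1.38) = 120.55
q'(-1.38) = -179.92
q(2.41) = 9.20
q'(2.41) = -7.26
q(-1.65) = 175.87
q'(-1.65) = -231.11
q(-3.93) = 1467.55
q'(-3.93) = -1017.14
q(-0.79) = 41.75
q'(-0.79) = -92.55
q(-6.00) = 4914.00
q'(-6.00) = -2445.00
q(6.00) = -90.00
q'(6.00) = 27.00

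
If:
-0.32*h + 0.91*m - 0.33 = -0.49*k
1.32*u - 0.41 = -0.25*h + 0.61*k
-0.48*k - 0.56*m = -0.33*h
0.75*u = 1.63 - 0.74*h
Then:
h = 2.09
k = 0.42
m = 0.87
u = 0.11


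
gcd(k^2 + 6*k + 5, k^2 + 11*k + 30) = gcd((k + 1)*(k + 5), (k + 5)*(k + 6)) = k + 5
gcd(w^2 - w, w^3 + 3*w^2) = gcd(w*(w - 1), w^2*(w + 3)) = w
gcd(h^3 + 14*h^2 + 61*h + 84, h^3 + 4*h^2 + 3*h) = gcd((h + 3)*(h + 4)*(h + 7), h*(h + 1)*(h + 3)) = h + 3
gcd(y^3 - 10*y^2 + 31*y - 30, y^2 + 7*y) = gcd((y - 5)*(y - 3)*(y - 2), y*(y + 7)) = 1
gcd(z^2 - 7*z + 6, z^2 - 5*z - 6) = z - 6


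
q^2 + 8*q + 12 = (q + 2)*(q + 6)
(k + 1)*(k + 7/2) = k^2 + 9*k/2 + 7/2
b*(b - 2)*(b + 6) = b^3 + 4*b^2 - 12*b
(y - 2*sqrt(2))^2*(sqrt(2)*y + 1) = sqrt(2)*y^3 - 7*y^2 + 4*sqrt(2)*y + 8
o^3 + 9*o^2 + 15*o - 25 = (o - 1)*(o + 5)^2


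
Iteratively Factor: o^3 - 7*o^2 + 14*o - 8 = (o - 1)*(o^2 - 6*o + 8) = (o - 2)*(o - 1)*(o - 4)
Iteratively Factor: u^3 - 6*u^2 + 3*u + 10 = (u + 1)*(u^2 - 7*u + 10) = (u - 5)*(u + 1)*(u - 2)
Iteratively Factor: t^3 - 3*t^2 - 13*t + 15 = (t + 3)*(t^2 - 6*t + 5) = (t - 5)*(t + 3)*(t - 1)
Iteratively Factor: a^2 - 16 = (a + 4)*(a - 4)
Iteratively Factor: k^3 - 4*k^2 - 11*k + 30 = (k - 5)*(k^2 + k - 6) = (k - 5)*(k + 3)*(k - 2)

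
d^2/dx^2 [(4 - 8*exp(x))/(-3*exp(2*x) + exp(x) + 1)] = (72*exp(4*x) - 120*exp(3*x) + 180*exp(2*x) - 60*exp(x) + 12)*exp(x)/(27*exp(6*x) - 27*exp(5*x) - 18*exp(4*x) + 17*exp(3*x) + 6*exp(2*x) - 3*exp(x) - 1)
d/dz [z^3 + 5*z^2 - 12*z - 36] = 3*z^2 + 10*z - 12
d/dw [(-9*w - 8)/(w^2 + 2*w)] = (9*w^2 + 16*w + 16)/(w^2*(w^2 + 4*w + 4))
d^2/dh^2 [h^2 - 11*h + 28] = 2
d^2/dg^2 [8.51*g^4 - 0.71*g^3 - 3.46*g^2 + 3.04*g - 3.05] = 102.12*g^2 - 4.26*g - 6.92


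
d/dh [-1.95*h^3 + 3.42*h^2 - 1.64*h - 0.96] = -5.85*h^2 + 6.84*h - 1.64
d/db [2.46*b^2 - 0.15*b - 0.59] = 4.92*b - 0.15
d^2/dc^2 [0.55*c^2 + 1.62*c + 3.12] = 1.10000000000000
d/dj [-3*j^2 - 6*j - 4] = -6*j - 6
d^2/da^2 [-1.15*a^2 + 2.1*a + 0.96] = -2.30000000000000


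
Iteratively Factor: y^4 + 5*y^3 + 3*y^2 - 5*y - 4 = (y + 1)*(y^3 + 4*y^2 - y - 4) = (y + 1)*(y + 4)*(y^2 - 1) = (y - 1)*(y + 1)*(y + 4)*(y + 1)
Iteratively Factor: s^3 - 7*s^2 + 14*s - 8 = (s - 4)*(s^2 - 3*s + 2) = (s - 4)*(s - 1)*(s - 2)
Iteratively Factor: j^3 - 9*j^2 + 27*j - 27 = (j - 3)*(j^2 - 6*j + 9) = (j - 3)^2*(j - 3)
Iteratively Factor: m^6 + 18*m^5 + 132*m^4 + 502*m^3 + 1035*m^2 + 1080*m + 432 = (m + 4)*(m^5 + 14*m^4 + 76*m^3 + 198*m^2 + 243*m + 108) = (m + 3)*(m + 4)*(m^4 + 11*m^3 + 43*m^2 + 69*m + 36) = (m + 3)*(m + 4)^2*(m^3 + 7*m^2 + 15*m + 9) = (m + 3)^2*(m + 4)^2*(m^2 + 4*m + 3) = (m + 3)^3*(m + 4)^2*(m + 1)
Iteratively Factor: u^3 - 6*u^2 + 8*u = (u)*(u^2 - 6*u + 8) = u*(u - 2)*(u - 4)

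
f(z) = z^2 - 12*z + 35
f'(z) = 2*z - 12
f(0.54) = 28.81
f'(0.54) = -10.92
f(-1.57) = 56.30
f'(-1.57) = -15.14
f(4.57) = 1.04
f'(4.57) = -2.86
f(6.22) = -0.95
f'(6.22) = 0.44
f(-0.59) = 42.43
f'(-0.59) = -13.18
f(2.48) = 11.39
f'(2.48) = -7.04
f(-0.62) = 42.82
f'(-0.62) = -13.24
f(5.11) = -0.21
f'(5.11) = -1.78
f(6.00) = -1.00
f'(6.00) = 0.00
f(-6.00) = 143.00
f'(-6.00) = -24.00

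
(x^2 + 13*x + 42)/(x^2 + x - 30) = (x + 7)/(x - 5)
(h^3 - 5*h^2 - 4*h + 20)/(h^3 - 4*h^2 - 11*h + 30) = (h + 2)/(h + 3)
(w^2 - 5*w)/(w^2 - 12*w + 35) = w/(w - 7)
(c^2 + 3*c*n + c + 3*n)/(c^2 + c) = (c + 3*n)/c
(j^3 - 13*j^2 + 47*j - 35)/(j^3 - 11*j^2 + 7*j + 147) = (j^2 - 6*j + 5)/(j^2 - 4*j - 21)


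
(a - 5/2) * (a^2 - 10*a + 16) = a^3 - 25*a^2/2 + 41*a - 40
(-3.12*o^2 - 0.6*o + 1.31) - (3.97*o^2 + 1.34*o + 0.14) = -7.09*o^2 - 1.94*o + 1.17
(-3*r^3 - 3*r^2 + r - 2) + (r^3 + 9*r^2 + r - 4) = -2*r^3 + 6*r^2 + 2*r - 6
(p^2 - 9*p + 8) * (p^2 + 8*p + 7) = p^4 - p^3 - 57*p^2 + p + 56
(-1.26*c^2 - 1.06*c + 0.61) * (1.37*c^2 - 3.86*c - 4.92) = -1.7262*c^4 + 3.4114*c^3 + 11.1265*c^2 + 2.8606*c - 3.0012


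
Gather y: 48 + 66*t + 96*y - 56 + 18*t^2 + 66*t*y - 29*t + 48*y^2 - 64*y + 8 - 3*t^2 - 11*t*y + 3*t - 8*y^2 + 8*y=15*t^2 + 40*t + 40*y^2 + y*(55*t + 40)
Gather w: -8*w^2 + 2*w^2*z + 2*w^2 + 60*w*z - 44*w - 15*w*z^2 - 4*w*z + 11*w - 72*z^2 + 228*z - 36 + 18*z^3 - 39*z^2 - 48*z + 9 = w^2*(2*z - 6) + w*(-15*z^2 + 56*z - 33) + 18*z^3 - 111*z^2 + 180*z - 27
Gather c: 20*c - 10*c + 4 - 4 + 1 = 10*c + 1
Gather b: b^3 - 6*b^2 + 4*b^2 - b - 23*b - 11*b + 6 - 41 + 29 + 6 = b^3 - 2*b^2 - 35*b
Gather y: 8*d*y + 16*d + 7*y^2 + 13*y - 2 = 16*d + 7*y^2 + y*(8*d + 13) - 2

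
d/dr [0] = 0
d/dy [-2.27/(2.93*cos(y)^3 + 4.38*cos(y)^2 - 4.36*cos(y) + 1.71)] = (-19.9533*cos(y)^2 - 19.8852*cos(y) + 9.8972)*sin(y)/(2.93*cos(y)^3 + 4.38*cos(y)^2 - 4.36*cos(y) + 1.71)^2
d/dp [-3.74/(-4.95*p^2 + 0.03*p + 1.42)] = (0.1122 - 37.026*p)/(-4.95*p^2 + 0.03*p + 1.42)^2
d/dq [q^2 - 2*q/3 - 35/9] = 2*q - 2/3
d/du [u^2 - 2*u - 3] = 2*u - 2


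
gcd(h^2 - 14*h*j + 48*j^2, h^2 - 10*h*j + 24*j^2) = h - 6*j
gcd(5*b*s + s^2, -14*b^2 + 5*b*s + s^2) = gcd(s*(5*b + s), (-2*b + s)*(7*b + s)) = 1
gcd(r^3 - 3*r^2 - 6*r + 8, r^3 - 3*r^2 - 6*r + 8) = r^3 - 3*r^2 - 6*r + 8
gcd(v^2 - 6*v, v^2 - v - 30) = v - 6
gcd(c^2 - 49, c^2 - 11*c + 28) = c - 7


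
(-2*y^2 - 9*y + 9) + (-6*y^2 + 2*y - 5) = -8*y^2 - 7*y + 4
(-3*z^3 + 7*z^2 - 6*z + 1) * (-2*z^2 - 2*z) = 6*z^5 - 8*z^4 - 2*z^3 + 10*z^2 - 2*z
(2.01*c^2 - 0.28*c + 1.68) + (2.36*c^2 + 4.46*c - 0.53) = 4.37*c^2 + 4.18*c + 1.15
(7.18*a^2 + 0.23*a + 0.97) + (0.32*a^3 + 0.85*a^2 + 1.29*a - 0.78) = 0.32*a^3 + 8.03*a^2 + 1.52*a + 0.19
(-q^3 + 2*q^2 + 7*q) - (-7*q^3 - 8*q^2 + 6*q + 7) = 6*q^3 + 10*q^2 + q - 7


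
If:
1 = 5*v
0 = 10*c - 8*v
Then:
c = 4/25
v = 1/5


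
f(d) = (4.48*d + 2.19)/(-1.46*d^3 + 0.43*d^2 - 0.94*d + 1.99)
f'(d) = (4.48*d + 2.19)*(4.38*d^2 - 0.86*d + 0.94)/(-1.46*d^3 + 0.43*d^2 - 0.94*d + 1.99)^2 + 4.48/(-1.46*d^3 + 0.43*d^2 - 0.94*d + 1.99)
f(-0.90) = -0.43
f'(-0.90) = 0.52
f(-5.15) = -0.10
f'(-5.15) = -0.03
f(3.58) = -0.29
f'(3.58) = 0.18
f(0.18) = 1.64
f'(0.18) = 3.29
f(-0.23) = 0.52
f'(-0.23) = 2.31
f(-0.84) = -0.40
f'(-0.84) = 0.66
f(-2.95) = -0.24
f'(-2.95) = -0.12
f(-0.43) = 0.10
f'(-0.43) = 1.81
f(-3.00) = -0.23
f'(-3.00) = -0.12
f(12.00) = -0.02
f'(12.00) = 0.00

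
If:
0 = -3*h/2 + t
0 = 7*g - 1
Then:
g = 1/7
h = 2*t/3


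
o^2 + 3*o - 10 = (o - 2)*(o + 5)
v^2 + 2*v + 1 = (v + 1)^2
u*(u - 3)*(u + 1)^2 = u^4 - u^3 - 5*u^2 - 3*u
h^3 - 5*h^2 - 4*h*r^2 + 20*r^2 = (h - 5)*(h - 2*r)*(h + 2*r)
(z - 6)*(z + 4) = z^2 - 2*z - 24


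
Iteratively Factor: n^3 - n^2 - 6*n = (n - 3)*(n^2 + 2*n) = (n - 3)*(n + 2)*(n)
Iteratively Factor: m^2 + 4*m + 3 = (m + 3)*(m + 1)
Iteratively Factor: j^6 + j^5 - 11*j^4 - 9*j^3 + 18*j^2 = (j)*(j^5 + j^4 - 11*j^3 - 9*j^2 + 18*j) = j*(j - 1)*(j^4 + 2*j^3 - 9*j^2 - 18*j) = j*(j - 1)*(j + 2)*(j^3 - 9*j) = j*(j - 1)*(j + 2)*(j + 3)*(j^2 - 3*j) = j*(j - 3)*(j - 1)*(j + 2)*(j + 3)*(j)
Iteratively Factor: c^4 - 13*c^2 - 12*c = (c - 4)*(c^3 + 4*c^2 + 3*c) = c*(c - 4)*(c^2 + 4*c + 3) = c*(c - 4)*(c + 1)*(c + 3)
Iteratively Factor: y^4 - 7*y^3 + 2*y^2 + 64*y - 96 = (y - 2)*(y^3 - 5*y^2 - 8*y + 48) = (y - 4)*(y - 2)*(y^2 - y - 12) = (y - 4)*(y - 2)*(y + 3)*(y - 4)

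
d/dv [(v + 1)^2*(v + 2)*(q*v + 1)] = (v + 1)*(q*(v + 1)*(v + 2) + (v + 1)*(q*v + 1) + 2*(v + 2)*(q*v + 1))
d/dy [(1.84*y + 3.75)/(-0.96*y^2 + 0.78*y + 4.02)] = (1.7664*y^2 + 7.2*y + 4.4718)/(0.9216*y^4 - 1.4976*y^3 - 7.11*y^2 + 6.2712*y + 16.1604)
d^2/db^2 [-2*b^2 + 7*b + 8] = -4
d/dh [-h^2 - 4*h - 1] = -2*h - 4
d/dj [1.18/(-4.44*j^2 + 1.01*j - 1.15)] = (10.4784*j - 1.1918)/(4.44*j^2 - 1.01*j + 1.15)^2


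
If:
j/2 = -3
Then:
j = -6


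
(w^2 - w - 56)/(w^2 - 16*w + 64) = (w + 7)/(w - 8)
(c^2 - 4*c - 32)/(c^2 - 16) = (c - 8)/(c - 4)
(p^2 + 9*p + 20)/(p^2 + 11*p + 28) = (p + 5)/(p + 7)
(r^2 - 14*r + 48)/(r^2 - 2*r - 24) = (r - 8)/(r + 4)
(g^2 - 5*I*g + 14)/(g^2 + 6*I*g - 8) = (g - 7*I)/(g + 4*I)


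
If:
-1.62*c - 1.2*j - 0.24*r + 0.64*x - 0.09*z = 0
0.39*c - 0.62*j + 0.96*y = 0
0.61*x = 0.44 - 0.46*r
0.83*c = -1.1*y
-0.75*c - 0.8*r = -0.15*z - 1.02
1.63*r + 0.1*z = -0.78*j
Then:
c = 0.50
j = -0.27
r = 0.30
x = 0.50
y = -0.38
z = -2.70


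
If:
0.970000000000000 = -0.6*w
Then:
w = -1.62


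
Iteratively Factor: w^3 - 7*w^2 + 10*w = (w - 5)*(w^2 - 2*w) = (w - 5)*(w - 2)*(w)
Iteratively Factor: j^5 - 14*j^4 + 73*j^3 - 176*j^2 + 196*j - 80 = (j - 4)*(j^4 - 10*j^3 + 33*j^2 - 44*j + 20) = (j - 4)*(j - 2)*(j^3 - 8*j^2 + 17*j - 10) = (j - 4)*(j - 2)*(j - 1)*(j^2 - 7*j + 10) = (j - 5)*(j - 4)*(j - 2)*(j - 1)*(j - 2)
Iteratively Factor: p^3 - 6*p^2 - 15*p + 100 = (p - 5)*(p^2 - p - 20) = (p - 5)*(p + 4)*(p - 5)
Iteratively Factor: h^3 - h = (h + 1)*(h^2 - h) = (h - 1)*(h + 1)*(h)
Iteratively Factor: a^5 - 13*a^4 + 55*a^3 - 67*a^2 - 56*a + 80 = (a + 1)*(a^4 - 14*a^3 + 69*a^2 - 136*a + 80) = (a - 5)*(a + 1)*(a^3 - 9*a^2 + 24*a - 16) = (a - 5)*(a - 4)*(a + 1)*(a^2 - 5*a + 4) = (a - 5)*(a - 4)*(a - 1)*(a + 1)*(a - 4)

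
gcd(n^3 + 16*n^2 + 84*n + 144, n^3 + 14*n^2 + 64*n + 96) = n^2 + 10*n + 24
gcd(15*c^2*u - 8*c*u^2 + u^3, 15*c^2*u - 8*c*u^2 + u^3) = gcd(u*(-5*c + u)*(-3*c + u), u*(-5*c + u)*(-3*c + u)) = 15*c^2*u - 8*c*u^2 + u^3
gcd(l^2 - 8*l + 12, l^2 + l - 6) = l - 2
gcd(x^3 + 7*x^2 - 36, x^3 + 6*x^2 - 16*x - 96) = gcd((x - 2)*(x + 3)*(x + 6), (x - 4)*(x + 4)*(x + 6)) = x + 6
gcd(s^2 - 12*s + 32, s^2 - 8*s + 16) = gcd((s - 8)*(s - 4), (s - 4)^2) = s - 4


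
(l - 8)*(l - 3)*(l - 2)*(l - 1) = l^4 - 14*l^3 + 59*l^2 - 94*l + 48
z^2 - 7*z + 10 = (z - 5)*(z - 2)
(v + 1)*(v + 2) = v^2 + 3*v + 2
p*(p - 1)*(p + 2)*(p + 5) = p^4 + 6*p^3 + 3*p^2 - 10*p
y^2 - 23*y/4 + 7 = (y - 4)*(y - 7/4)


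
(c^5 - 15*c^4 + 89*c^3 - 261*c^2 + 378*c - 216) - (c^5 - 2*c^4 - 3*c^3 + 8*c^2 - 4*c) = -13*c^4 + 92*c^3 - 269*c^2 + 382*c - 216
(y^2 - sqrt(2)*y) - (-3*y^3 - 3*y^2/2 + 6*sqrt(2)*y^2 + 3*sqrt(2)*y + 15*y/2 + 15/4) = 3*y^3 - 6*sqrt(2)*y^2 + 5*y^2/2 - 15*y/2 - 4*sqrt(2)*y - 15/4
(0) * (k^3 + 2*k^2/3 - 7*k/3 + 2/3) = 0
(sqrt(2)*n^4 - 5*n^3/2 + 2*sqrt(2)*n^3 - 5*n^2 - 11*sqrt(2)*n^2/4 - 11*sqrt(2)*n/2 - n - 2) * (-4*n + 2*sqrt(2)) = -4*sqrt(2)*n^5 - 8*sqrt(2)*n^4 + 14*n^4 + 6*sqrt(2)*n^3 + 28*n^3 - 7*n^2 + 12*sqrt(2)*n^2 - 14*n - 2*sqrt(2)*n - 4*sqrt(2)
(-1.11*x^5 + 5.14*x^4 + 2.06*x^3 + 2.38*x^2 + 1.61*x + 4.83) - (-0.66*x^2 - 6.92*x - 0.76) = -1.11*x^5 + 5.14*x^4 + 2.06*x^3 + 3.04*x^2 + 8.53*x + 5.59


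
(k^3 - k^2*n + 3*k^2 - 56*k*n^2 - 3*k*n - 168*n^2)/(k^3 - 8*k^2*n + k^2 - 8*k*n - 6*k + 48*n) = (k + 7*n)/(k - 2)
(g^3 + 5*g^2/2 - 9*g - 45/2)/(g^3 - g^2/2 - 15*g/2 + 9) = (2*g^2 - g - 15)/(2*g^2 - 7*g + 6)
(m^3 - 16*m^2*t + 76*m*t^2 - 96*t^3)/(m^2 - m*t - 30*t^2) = (m^2 - 10*m*t + 16*t^2)/(m + 5*t)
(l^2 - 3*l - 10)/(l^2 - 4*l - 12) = (l - 5)/(l - 6)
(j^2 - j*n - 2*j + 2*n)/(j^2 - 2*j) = (j - n)/j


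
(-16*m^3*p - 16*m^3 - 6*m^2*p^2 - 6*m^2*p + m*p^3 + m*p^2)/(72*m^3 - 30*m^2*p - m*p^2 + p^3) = m*(-16*m^2*p - 16*m^2 - 6*m*p^2 - 6*m*p + p^3 + p^2)/(72*m^3 - 30*m^2*p - m*p^2 + p^3)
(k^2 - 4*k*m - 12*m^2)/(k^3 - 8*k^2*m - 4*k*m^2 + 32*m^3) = (k - 6*m)/(k^2 - 10*k*m + 16*m^2)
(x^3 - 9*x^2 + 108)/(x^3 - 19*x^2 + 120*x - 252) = (x + 3)/(x - 7)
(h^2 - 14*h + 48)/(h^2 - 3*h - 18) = (h - 8)/(h + 3)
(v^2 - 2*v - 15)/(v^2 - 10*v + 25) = (v + 3)/(v - 5)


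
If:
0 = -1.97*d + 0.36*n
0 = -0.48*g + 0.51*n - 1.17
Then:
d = 0.182741116751269*n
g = 1.0625*n - 2.4375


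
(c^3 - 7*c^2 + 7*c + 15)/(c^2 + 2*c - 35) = (c^2 - 2*c - 3)/(c + 7)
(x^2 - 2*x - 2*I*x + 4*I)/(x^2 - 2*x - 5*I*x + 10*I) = (x - 2*I)/(x - 5*I)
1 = 1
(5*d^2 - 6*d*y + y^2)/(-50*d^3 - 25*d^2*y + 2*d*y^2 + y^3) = (-d + y)/(10*d^2 + 7*d*y + y^2)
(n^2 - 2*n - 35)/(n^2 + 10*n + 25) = (n - 7)/(n + 5)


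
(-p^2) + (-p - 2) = -p^2 - p - 2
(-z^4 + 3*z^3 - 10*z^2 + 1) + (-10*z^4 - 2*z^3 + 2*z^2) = -11*z^4 + z^3 - 8*z^2 + 1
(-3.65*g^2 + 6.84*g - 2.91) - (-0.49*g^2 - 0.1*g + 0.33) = -3.16*g^2 + 6.94*g - 3.24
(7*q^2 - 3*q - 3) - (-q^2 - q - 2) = 8*q^2 - 2*q - 1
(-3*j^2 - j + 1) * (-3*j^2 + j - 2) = 9*j^4 + 2*j^2 + 3*j - 2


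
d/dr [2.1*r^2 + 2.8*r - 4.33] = 4.2*r + 2.8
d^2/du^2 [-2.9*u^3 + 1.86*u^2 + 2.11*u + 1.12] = 3.72 - 17.4*u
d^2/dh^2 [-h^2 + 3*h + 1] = -2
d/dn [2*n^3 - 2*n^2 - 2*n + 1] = 6*n^2 - 4*n - 2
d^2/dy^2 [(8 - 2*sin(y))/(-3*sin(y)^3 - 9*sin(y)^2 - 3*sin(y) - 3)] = 2*(-4*sin(y)^7 + 27*sin(y)^6 + 133*sin(y)^5 + 138*sin(y)^4 - 158*sin(y)^3 - 295*sin(y)^2 - 71*sin(y) + 14)/(3*(sin(y)^3 + 3*sin(y)^2 + sin(y) + 1)^3)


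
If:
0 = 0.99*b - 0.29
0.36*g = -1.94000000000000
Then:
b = 0.29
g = -5.39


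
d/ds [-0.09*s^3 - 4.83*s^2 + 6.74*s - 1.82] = -0.27*s^2 - 9.66*s + 6.74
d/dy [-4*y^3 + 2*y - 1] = 2 - 12*y^2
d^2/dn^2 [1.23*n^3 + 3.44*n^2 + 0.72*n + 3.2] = 7.38*n + 6.88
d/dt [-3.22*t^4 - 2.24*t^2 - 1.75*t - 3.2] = -12.88*t^3 - 4.48*t - 1.75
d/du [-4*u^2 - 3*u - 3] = -8*u - 3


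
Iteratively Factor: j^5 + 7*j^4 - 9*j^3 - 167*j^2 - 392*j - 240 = (j + 4)*(j^4 + 3*j^3 - 21*j^2 - 83*j - 60) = (j - 5)*(j + 4)*(j^3 + 8*j^2 + 19*j + 12) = (j - 5)*(j + 1)*(j + 4)*(j^2 + 7*j + 12) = (j - 5)*(j + 1)*(j + 3)*(j + 4)*(j + 4)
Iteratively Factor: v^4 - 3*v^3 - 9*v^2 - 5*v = (v + 1)*(v^3 - 4*v^2 - 5*v) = (v - 5)*(v + 1)*(v^2 + v) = v*(v - 5)*(v + 1)*(v + 1)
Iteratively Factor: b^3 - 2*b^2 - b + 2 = (b - 2)*(b^2 - 1) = (b - 2)*(b - 1)*(b + 1)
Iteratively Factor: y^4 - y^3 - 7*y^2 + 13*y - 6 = (y - 1)*(y^3 - 7*y + 6) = (y - 2)*(y - 1)*(y^2 + 2*y - 3) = (y - 2)*(y - 1)^2*(y + 3)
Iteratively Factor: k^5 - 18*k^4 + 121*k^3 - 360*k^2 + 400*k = (k - 5)*(k^4 - 13*k^3 + 56*k^2 - 80*k) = k*(k - 5)*(k^3 - 13*k^2 + 56*k - 80) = k*(k - 5)*(k - 4)*(k^2 - 9*k + 20) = k*(k - 5)*(k - 4)^2*(k - 5)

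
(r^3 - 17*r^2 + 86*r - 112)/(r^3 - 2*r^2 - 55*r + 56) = (r^2 - 9*r + 14)/(r^2 + 6*r - 7)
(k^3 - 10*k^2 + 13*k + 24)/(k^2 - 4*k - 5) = (k^2 - 11*k + 24)/(k - 5)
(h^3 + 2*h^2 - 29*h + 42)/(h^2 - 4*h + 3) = (h^2 + 5*h - 14)/(h - 1)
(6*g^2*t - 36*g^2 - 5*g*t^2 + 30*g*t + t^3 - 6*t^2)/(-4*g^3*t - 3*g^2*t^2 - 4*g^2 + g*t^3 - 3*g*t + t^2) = (-6*g^2*t + 36*g^2 + 5*g*t^2 - 30*g*t - t^3 + 6*t^2)/(4*g^3*t + 3*g^2*t^2 + 4*g^2 - g*t^3 + 3*g*t - t^2)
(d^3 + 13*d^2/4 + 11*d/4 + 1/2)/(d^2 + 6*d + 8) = (4*d^2 + 5*d + 1)/(4*(d + 4))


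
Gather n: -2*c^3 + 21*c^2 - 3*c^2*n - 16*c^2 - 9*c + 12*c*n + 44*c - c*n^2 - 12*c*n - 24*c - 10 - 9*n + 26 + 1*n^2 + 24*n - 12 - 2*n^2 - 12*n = -2*c^3 + 5*c^2 + 11*c + n^2*(-c - 1) + n*(3 - 3*c^2) + 4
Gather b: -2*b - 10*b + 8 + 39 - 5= 42 - 12*b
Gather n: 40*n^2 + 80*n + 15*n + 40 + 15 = 40*n^2 + 95*n + 55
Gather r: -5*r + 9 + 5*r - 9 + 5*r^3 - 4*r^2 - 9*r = 5*r^3 - 4*r^2 - 9*r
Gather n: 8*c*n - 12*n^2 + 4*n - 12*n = -12*n^2 + n*(8*c - 8)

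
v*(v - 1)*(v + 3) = v^3 + 2*v^2 - 3*v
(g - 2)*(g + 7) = g^2 + 5*g - 14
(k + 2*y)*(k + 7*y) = k^2 + 9*k*y + 14*y^2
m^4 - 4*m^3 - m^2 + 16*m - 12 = (m - 3)*(m - 2)*(m - 1)*(m + 2)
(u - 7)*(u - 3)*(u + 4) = u^3 - 6*u^2 - 19*u + 84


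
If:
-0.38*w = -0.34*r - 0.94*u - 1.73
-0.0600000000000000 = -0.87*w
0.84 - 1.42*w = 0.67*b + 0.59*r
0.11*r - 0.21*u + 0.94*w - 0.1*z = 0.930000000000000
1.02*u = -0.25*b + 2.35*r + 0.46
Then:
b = 1.72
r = -0.69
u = -1.56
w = 0.07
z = -6.13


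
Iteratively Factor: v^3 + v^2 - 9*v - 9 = (v - 3)*(v^2 + 4*v + 3) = (v - 3)*(v + 1)*(v + 3)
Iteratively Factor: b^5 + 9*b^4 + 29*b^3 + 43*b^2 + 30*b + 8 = (b + 1)*(b^4 + 8*b^3 + 21*b^2 + 22*b + 8) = (b + 1)*(b + 4)*(b^3 + 4*b^2 + 5*b + 2) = (b + 1)^2*(b + 4)*(b^2 + 3*b + 2) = (b + 1)^3*(b + 4)*(b + 2)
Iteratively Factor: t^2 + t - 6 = (t - 2)*(t + 3)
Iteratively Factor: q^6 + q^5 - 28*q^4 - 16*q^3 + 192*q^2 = (q)*(q^5 + q^4 - 28*q^3 - 16*q^2 + 192*q) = q*(q + 4)*(q^4 - 3*q^3 - 16*q^2 + 48*q) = q*(q - 3)*(q + 4)*(q^3 - 16*q) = q*(q - 4)*(q - 3)*(q + 4)*(q^2 + 4*q) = q*(q - 4)*(q - 3)*(q + 4)^2*(q)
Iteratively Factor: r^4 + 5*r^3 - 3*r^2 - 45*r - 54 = (r + 2)*(r^3 + 3*r^2 - 9*r - 27) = (r + 2)*(r + 3)*(r^2 - 9) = (r - 3)*(r + 2)*(r + 3)*(r + 3)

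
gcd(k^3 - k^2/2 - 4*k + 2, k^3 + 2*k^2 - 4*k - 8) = k^2 - 4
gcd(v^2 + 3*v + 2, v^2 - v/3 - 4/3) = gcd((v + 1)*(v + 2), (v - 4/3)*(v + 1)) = v + 1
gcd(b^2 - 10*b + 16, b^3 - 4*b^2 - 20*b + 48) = b - 2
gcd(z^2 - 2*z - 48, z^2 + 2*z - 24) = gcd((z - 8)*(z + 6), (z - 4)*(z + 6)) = z + 6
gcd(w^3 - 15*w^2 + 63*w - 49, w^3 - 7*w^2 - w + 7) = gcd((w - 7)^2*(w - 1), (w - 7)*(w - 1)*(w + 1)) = w^2 - 8*w + 7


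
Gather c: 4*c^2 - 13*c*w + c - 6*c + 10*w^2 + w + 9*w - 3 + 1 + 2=4*c^2 + c*(-13*w - 5) + 10*w^2 + 10*w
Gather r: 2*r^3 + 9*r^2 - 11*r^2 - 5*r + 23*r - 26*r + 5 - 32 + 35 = 2*r^3 - 2*r^2 - 8*r + 8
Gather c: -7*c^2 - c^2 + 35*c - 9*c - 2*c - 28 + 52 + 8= -8*c^2 + 24*c + 32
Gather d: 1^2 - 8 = -7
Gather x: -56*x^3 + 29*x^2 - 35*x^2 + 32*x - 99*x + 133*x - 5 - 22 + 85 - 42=-56*x^3 - 6*x^2 + 66*x + 16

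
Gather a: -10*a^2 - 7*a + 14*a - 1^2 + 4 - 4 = -10*a^2 + 7*a - 1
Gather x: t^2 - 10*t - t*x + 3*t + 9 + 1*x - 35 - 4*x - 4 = t^2 - 7*t + x*(-t - 3) - 30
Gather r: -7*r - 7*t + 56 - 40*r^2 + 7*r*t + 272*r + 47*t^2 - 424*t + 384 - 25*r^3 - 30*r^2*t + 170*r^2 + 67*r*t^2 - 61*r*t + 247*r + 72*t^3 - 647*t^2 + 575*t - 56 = -25*r^3 + r^2*(130 - 30*t) + r*(67*t^2 - 54*t + 512) + 72*t^3 - 600*t^2 + 144*t + 384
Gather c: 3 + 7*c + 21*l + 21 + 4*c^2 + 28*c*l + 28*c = 4*c^2 + c*(28*l + 35) + 21*l + 24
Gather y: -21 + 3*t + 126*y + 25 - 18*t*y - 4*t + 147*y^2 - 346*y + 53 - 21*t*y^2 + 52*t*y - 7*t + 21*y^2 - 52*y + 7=-8*t + y^2*(168 - 21*t) + y*(34*t - 272) + 64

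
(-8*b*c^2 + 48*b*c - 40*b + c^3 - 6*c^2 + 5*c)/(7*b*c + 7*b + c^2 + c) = (-8*b*c^2 + 48*b*c - 40*b + c^3 - 6*c^2 + 5*c)/(7*b*c + 7*b + c^2 + c)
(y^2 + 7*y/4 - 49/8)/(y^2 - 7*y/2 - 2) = (-8*y^2 - 14*y + 49)/(4*(-2*y^2 + 7*y + 4))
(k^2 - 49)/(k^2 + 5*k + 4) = (k^2 - 49)/(k^2 + 5*k + 4)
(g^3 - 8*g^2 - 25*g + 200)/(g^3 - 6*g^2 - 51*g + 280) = (g + 5)/(g + 7)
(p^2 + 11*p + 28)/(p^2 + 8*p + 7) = (p + 4)/(p + 1)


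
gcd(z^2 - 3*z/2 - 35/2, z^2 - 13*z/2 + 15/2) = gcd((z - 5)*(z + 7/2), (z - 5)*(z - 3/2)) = z - 5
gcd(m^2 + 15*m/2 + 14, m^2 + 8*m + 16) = m + 4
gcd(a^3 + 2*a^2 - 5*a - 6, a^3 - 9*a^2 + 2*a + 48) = 1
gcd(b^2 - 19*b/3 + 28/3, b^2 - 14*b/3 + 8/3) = b - 4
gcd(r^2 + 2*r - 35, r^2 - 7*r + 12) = 1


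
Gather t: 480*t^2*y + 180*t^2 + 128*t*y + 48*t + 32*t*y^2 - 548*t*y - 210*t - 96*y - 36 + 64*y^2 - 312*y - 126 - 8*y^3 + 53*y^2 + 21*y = t^2*(480*y + 180) + t*(32*y^2 - 420*y - 162) - 8*y^3 + 117*y^2 - 387*y - 162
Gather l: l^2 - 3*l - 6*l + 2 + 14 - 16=l^2 - 9*l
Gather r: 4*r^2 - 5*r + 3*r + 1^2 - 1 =4*r^2 - 2*r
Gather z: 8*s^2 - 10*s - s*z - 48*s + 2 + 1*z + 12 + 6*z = 8*s^2 - 58*s + z*(7 - s) + 14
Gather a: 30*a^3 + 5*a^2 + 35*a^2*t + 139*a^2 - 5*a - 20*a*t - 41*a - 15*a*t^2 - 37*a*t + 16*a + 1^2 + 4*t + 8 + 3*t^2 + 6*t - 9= 30*a^3 + a^2*(35*t + 144) + a*(-15*t^2 - 57*t - 30) + 3*t^2 + 10*t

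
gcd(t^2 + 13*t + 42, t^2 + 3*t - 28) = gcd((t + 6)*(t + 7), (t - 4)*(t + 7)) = t + 7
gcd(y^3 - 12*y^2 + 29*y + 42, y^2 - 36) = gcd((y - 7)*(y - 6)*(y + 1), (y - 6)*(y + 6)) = y - 6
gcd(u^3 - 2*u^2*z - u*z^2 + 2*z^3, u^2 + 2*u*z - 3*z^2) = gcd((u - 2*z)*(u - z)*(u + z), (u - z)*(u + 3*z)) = -u + z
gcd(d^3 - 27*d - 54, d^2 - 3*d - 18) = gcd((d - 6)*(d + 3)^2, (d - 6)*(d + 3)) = d^2 - 3*d - 18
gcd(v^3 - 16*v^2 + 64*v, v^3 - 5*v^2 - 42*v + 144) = v - 8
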